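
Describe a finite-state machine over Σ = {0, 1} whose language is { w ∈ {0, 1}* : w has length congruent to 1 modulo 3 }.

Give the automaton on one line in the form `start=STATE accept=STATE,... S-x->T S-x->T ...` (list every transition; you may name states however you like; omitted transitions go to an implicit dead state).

start=A accept=B A-0->B A-1->B B-0->C B-1->C C-0->A C-1->A

Only the length mod 3 matters, so use a 3-cycle: from any state, every input symbol moves to the next state, wrapping C back to A. Mark B accepting.
A 3-state machine:
       0  1 
>  A   B  B 
 * B   C  C 
   C   A  A 
(> = start, * = accepting)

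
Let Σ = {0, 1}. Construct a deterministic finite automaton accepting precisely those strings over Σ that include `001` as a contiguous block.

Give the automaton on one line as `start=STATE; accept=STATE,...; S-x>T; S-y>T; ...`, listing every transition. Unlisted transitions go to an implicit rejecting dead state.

States S0..S2 record the length of the longest prefix of `001` that matches the current input suffix. Reaching S3 means `001` has been seen, and we stay there forever. Accept from S3.
        0   1  
>  S0   S1  S0 
   S1   S2  S0 
   S2   S2  S3 
 * S3   S3  S3 
(> = start, * = accepting)

start=S0; accept=S3; S0-0>S1; S0-1>S0; S1-0>S2; S1-1>S0; S2-0>S2; S2-1>S3; S3-0>S3; S3-1>S3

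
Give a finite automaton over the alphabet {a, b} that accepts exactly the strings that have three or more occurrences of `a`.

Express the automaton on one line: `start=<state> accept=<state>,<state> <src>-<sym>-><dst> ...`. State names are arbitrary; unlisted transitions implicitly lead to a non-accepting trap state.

start=S0 accept=S3,S4 S0-a->S1 S0-b->S0 S1-a->S2 S1-b->S1 S2-a->S3 S2-b->S2 S3-a->S4 S3-b->S3 S4-a->S4 S4-b->S4

Only the number of `a`s matters, and only up to 4. Make a chain S0 → S1 → S2 → S3 → S4 advanced by each `a` (with S4 absorbing); every other symbol self-loops. The accepting set is {S3, S4}.
With 5 states:
        a   b  
>  S0   S1  S0 
   S1   S2  S1 
   S2   S3  S2 
 * S3   S4  S3 
 * S4   S4  S4 
(> = start, * = accepting)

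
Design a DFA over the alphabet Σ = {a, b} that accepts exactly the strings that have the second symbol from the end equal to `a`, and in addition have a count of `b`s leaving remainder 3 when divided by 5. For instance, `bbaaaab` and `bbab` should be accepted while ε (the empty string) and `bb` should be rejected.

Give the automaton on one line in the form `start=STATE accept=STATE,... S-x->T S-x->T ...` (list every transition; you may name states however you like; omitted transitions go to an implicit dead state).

Handle the two conditions separately and then intersect. One (7 states) tracks the last 2 symbols read; the other (5 states) tracks the count of `b`s modulo 5. Each combined state is a pair, one component from each; accept when both components accept. Minimizing collapses redundant product states.
9 states suffice.
        a   b  
>  q0   q0  q1 
   q1   q1  q2 
   q2   q3  q4 
   q3   q3  q5 
   q4   q6  q7 
 * q5   q6  q7 
   q6   q8  q7 
   q7   q7  q0 
 * q8   q8  q7 
(> = start, * = accepting)

start=q0 accept=q5,q8 q0-a->q0 q0-b->q1 q1-a->q1 q1-b->q2 q2-a->q3 q2-b->q4 q3-a->q3 q3-b->q5 q4-a->q6 q4-b->q7 q5-a->q6 q5-b->q7 q6-a->q8 q6-b->q7 q7-a->q7 q7-b->q0 q8-a->q8 q8-b->q7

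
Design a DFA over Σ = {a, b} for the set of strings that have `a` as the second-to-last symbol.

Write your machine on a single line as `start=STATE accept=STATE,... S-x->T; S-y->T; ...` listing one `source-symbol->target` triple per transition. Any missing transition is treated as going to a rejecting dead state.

Because acceptance depends on a position counted from the end, the machine has to buffer the most recent 2 symbols. Make each state the string of the last up-to-2 symbols read; on input `x` shift the window left and append `x`. Accept when the buffered window has length 2 and begins with `a`.
A 7-state machine:
        a   b  
>  q0   q1  q2 
   q1   q3  q4 
   q2   q5  q6 
 * q3   q3  q4 
 * q4   q5  q6 
   q5   q3  q4 
   q6   q5  q6 
(> = start, * = accepting)

start=q0; accept=q3,q4; q0-a->q1; q0-b->q2; q1-a->q3; q1-b->q4; q2-a->q5; q2-b->q6; q3-a->q3; q3-b->q4; q4-a->q5; q4-b->q6; q5-a->q3; q5-b->q4; q6-a->q5; q6-b->q6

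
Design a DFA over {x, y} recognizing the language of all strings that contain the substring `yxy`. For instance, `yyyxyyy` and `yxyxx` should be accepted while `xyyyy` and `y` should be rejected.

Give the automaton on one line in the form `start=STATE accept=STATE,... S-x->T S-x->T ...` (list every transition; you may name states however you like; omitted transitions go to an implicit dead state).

States s0..s2 record the length of the longest prefix of `yxy` that matches the current input suffix. Reaching s3 means `yxy` has been seen, and we stay there forever. Accept from s3.
A 4-state machine:
        x   y  
>  s0   s0  s1 
   s1   s2  s1 
   s2   s0  s3 
 * s3   s3  s3 
(> = start, * = accepting)

start=s0 accept=s3 s0-x->s0 s0-y->s1 s1-x->s2 s1-y->s1 s2-x->s0 s2-y->s3 s3-x->s3 s3-y->s3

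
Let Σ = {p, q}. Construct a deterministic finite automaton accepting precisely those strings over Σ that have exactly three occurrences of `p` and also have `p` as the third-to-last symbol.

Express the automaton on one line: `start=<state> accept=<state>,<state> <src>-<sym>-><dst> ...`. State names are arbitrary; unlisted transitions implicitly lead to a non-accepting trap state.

start=S0 accept=S4,S8,S9,S12 S0-p->S1 S0-q->S0 S1-p->S2 S1-q->S3 S2-p->S4 S2-q->S5 S3-p->S6 S3-q->S3 S4-p->S7 S4-q->S8 S5-p->S9 S5-q->S10 S6-p->S11 S6-q->S5 S7-p->S7 S7-q->S7 S8-p->S7 S8-q->S12 S9-p->S7 S9-q->S13 S10-p->S14 S10-q->S10 S11-p->S7 S11-q->S8 S12-p->S7 S12-q->S7 S13-p->S7 S13-q->S12 S14-p->S7 S14-q->S13

Build one automaton per condition and run them in lockstep. The first has 5 states tracking the count of `p`s, saturating at 4; the second has 15 states tracking the last 3 symbols read. A product state is a pair (one from each), accepting exactly when both do. Minimizing collapses redundant product states.
A 15-state machine:
          p    q  
>  S0     S1   S0 
   S1     S2   S3 
   S2     S4   S5 
   S3     S6   S3 
 * S4     S7   S8 
   S5     S9  S10 
   S6    S11   S5 
   S7     S7   S7 
 * S8     S7  S12 
 * S9     S7  S13 
   S10   S14  S10 
   S11    S7   S8 
 * S12    S7   S7 
   S13    S7  S12 
   S14    S7  S13 
(> = start, * = accepting)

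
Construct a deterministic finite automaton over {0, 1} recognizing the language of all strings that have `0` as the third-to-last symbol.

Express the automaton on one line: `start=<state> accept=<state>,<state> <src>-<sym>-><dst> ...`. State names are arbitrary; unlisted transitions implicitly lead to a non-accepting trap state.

Because acceptance depends on a position counted from the end, the machine has to buffer the most recent 3 symbols. Make each state the string of the last up-to-3 symbols read; on input `x` shift the window left and append `x`. Accept when the buffered window has length 3 and begins with `0`.
A 15-state machine:
          0    1  
>  q0     q1   q2 
   q1     q3   q4 
   q2     q5   q6 
   q3     q7   q8 
   q4     q9  q10 
   q5    q11  q12 
   q6    q13  q14 
 * q7     q7   q8 
 * q8     q9  q10 
 * q9    q11  q12 
 * q10   q13  q14 
   q11    q7   q8 
   q12    q9  q10 
   q13   q11  q12 
   q14   q13  q14 
(> = start, * = accepting)

start=q0 accept=q7,q8,q9,q10 q0-0->q1 q0-1->q2 q1-0->q3 q1-1->q4 q2-0->q5 q2-1->q6 q3-0->q7 q3-1->q8 q4-0->q9 q4-1->q10 q5-0->q11 q5-1->q12 q6-0->q13 q6-1->q14 q7-0->q7 q7-1->q8 q8-0->q9 q8-1->q10 q9-0->q11 q9-1->q12 q10-0->q13 q10-1->q14 q11-0->q7 q11-1->q8 q12-0->q9 q12-1->q10 q13-0->q11 q13-1->q12 q14-0->q13 q14-1->q14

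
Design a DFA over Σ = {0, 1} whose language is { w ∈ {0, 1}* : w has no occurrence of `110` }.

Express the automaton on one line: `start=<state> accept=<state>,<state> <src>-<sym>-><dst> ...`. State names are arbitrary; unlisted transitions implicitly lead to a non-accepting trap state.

start=A accept=A,B,C A-0->A A-1->B B-0->A B-1->C C-0->D C-1->C D-0->D D-1->D

This is the complement of 'contains `110`'. Use the same substring-matching states — A through D holding how much of `110` has just been matched — but flip the accepting set: everything except the trap D accepts.
4 states suffice.
       0  1 
>* A   A  B 
 * B   A  C 
 * C   D  C 
   D   D  D 
(> = start, * = accepting)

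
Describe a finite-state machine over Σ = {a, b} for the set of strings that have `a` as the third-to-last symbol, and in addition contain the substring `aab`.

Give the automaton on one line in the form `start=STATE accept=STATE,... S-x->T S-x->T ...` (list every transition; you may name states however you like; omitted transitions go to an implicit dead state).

start=q0 accept=q8,q15,q16,q21 q0-a->q1 q0-b->q2 q1-a->q3 q1-b->q4 q2-a->q5 q2-b->q6 q3-a->q7 q3-b->q8 q4-a->q9 q4-b->q10 q5-a->q11 q5-b->q12 q6-a->q13 q6-b->q14 q7-a->q7 q7-b->q8 q8-a->q15 q8-b->q16 q9-a->q11 q9-b->q12 q10-a->q13 q10-b->q14 q11-a->q7 q11-b->q8 q12-a->q9 q12-b->q10 q13-a->q11 q13-b->q12 q14-a->q13 q14-b->q14 q15-a->q17 q15-b->q18 q16-a->q19 q16-b->q20 q17-a->q21 q17-b->q8 q18-a->q15 q18-b->q16 q19-a->q17 q19-b->q18 q20-a->q19 q20-b->q20 q21-a->q21 q21-b->q8

Run two small machines in parallel and take their product. The first has 15 states tracking the last 3 symbols read; the second has 4 states tracking whether and how much of `aab` has been seen. A product state is a pair (one from each), accepting exactly when both do.
22 states suffice.
          a    b  
>  q0     q1   q2 
   q1     q3   q4 
   q2     q5   q6 
   q3     q7   q8 
   q4     q9  q10 
   q5    q11  q12 
   q6    q13  q14 
   q7     q7   q8 
 * q8    q15  q16 
   q9    q11  q12 
   q10   q13  q14 
   q11    q7   q8 
   q12    q9  q10 
   q13   q11  q12 
   q14   q13  q14 
 * q15   q17  q18 
 * q16   q19  q20 
   q17   q21   q8 
   q18   q15  q16 
   q19   q17  q18 
   q20   q19  q20 
 * q21   q21   q8 
(> = start, * = accepting)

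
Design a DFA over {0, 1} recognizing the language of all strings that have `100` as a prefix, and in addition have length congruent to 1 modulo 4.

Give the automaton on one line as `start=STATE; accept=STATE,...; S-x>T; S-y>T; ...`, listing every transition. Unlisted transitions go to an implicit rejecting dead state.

start=A; accept=G; A-0>B; A-1>C; B-0>B; B-1>B; C-0>D; C-1>B; D-0>E; D-1>B; E-0>F; E-1>F; F-0>G; F-1>G; G-0>H; G-1>H; H-0>E; H-1>E

Run two small machines in parallel and take their product. The first has 5 states tracking whether the input so far still matches the prefix `100`; the second has 4 states tracking the input length modulo 4. A product state is a pair (one from each), accepting exactly when both do. Minimizing collapses redundant product states.
       0  1 
>  A   B  C 
   B   B  B 
   C   D  B 
   D   E  B 
   E   F  F 
   F   G  G 
 * G   H  H 
   H   E  E 
(> = start, * = accepting)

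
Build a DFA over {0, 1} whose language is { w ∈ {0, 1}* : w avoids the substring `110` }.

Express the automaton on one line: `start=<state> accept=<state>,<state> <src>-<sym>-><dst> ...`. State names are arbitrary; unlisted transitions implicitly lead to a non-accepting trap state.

This is the complement of 'contains `110`'. Use the same substring-matching states — s0 through s3 holding how much of `110` has just been matched — but flip the accepting set: everything except the trap s3 accepts.
4 states suffice.
        0   1  
>* s0   s0  s1 
 * s1   s0  s2 
 * s2   s3  s2 
   s3   s3  s3 
(> = start, * = accepting)

start=s0 accept=s0,s1,s2 s0-0->s0 s0-1->s1 s1-0->s0 s1-1->s2 s2-0->s3 s2-1->s2 s3-0->s3 s3-1->s3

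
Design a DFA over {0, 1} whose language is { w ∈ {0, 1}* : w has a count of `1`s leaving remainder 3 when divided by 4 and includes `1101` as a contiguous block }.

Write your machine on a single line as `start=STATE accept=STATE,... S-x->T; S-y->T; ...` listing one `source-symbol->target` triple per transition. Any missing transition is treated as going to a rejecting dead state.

start=S0; accept=S8; S0-0->S0; S0-1->S1; S1-0->S2; S1-1->S3; S2-0->S2; S2-1->S4; S3-0->S5; S3-1->S6; S4-0->S7; S4-1->S6; S5-0->S7; S5-1->S8; S6-0->S9; S6-1->S10; S7-0->S7; S7-1->S11; S8-0->S8; S8-1->S12; S9-0->S13; S9-1->S12; S10-0->S14; S10-1->S15; S11-0->S13; S11-1->S10; S12-0->S12; S12-1->S16; S13-0->S13; S13-1->S17; S14-0->S0; S14-1->S16; S15-0->S18; S15-1->S3; S16-0->S16; S16-1->S19; S17-0->S0; S17-1->S15; S18-0->S2; S18-1->S19; S19-0->S19; S19-1->S8

Build one automaton per condition and run them in lockstep. The first has 4 states tracking the count of `1`s modulo 4; the second has 5 states tracking whether and how much of `1101` has been seen. A product state is a pair (one from each), accepting exactly when both do.
A 20-state machine:
          0    1  
>  S0     S0   S1 
   S1     S2   S3 
   S2     S2   S4 
   S3     S5   S6 
   S4     S7   S6 
   S5     S7   S8 
   S6     S9  S10 
   S7     S7  S11 
 * S8     S8  S12 
   S9    S13  S12 
   S10   S14  S15 
   S11   S13  S10 
   S12   S12  S16 
   S13   S13  S17 
   S14    S0  S16 
   S15   S18   S3 
   S16   S16  S19 
   S17    S0  S15 
   S18    S2  S19 
   S19   S19   S8 
(> = start, * = accepting)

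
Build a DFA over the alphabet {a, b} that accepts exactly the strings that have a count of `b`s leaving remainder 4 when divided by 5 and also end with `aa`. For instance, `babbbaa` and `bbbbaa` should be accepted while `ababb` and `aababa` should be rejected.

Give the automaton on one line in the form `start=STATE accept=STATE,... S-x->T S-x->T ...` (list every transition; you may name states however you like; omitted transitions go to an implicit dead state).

Build one automaton per condition and run them in lockstep. One (5 states) tracks the count of `b`s modulo 5; the other (3 states) tracks how much of the suffix `aa` has currently been matched. Each combined state is a pair, one component from each; accept when both components accept. Minimizing collapses redundant product states.
7 states suffice.
        a   b  
>  q0   q0  q1 
   q1   q1  q2 
   q2   q2  q3 
   q3   q3  q4 
   q4   q5  q0 
   q5   q6  q0 
 * q6   q6  q0 
(> = start, * = accepting)

start=q0 accept=q6 q0-a->q0 q0-b->q1 q1-a->q1 q1-b->q2 q2-a->q2 q2-b->q3 q3-a->q3 q3-b->q4 q4-a->q5 q4-b->q0 q5-a->q6 q5-b->q0 q6-a->q6 q6-b->q0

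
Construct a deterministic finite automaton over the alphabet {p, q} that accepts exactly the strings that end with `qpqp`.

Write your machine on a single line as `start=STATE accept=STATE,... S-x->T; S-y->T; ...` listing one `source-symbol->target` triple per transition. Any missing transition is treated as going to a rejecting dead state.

Let each state record the length of the longest suffix of the input read so far that is also a prefix of `qpqp`. B means the last symbol is `q`; C means the last 2 symbols are `qp`; D means the last 3 symbols are `qpq`; E means the last 4 symbols are `qpqp`. Accept only at E, where the string currently ends in `qpqp`.
A 5-state machine:
       p  q 
>  A   A  B 
   B   C  B 
   C   A  D 
   D   E  B 
 * E   A  D 
(> = start, * = accepting)

start=A; accept=E; A-p->A; A-q->B; B-p->C; B-q->B; C-p->A; C-q->D; D-p->E; D-q->B; E-p->A; E-q->D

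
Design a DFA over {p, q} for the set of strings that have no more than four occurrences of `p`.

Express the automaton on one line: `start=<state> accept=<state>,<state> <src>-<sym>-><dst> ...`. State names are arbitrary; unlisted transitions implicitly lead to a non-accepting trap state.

Count `p`s, saturating at 5: states A through E mean 0 through 4 `p`s seen; F means more than 4. Each `p` increments (capped at F); other symbols loop. Accept from {A, B, C, D, E}.
With 6 states:
       p  q 
>* A   B  A 
 * B   C  B 
 * C   D  C 
 * D   E  D 
 * E   F  E 
   F   F  F 
(> = start, * = accepting)

start=A accept=A,B,C,D,E A-p->B A-q->A B-p->C B-q->B C-p->D C-q->C D-p->E D-q->D E-p->F E-q->E F-p->F F-q->F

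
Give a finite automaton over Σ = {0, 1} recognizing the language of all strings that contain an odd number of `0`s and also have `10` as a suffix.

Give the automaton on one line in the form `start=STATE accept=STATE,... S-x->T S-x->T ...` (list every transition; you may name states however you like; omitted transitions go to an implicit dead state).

Run two small machines in parallel and take their product. One (2 states) tracks the count of `0`s modulo 2; the other (3 states) tracks how much of the suffix `10` has currently been matched. Each combined state is a pair, one component from each; accept when both components accept.
        0   1  
>  q0   q1  q2 
   q1   q0  q3 
   q2   q4  q2 
   q3   q5  q3 
 * q4   q0  q3 
   q5   q1  q2 
(> = start, * = accepting)

start=q0 accept=q4 q0-0->q1 q0-1->q2 q1-0->q0 q1-1->q3 q2-0->q4 q2-1->q2 q3-0->q5 q3-1->q3 q4-0->q0 q4-1->q3 q5-0->q1 q5-1->q2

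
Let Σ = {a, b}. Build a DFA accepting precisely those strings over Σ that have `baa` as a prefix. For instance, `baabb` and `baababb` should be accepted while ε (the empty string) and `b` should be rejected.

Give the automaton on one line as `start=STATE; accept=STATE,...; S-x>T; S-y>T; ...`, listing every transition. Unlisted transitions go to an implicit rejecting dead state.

start=S0; accept=S3; S0-a>S4; S0-b>S1; S1-a>S2; S1-b>S4; S2-a>S3; S2-b>S4; S3-a>S3; S3-b>S3; S4-a>S4; S4-b>S4

Walk along `baa` while the input agrees: from S0 take `b` to S1, and so on. Any deviation drops to the rejecting sink S4. Once S3 is reached the prefix is confirmed and every continuation is accepted.
        a   b  
>  S0   S4  S1 
   S1   S2  S4 
   S2   S3  S4 
 * S3   S3  S3 
   S4   S4  S4 
(> = start, * = accepting)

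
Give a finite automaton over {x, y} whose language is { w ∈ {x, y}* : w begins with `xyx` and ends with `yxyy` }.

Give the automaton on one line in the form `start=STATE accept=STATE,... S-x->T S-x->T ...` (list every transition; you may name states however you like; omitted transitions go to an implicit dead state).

Run two small machines in parallel and take their product. The first has 5 states tracking whether the input so far still matches the prefix `xyx`; the second has 5 states tracking how much of the suffix `yxyy` has currently been matched. A product state is a pair (one from each), accepting exactly when both do. After merging equivalent states the machine shrinks.
With 9 states:
       x  y 
>  A   B  C 
   B   C  D 
   C   C  C 
   D   E  C 
   E   F  G 
   F   F  H 
   G   E  I 
   H   E  H 
 * I   E  H 
(> = start, * = accepting)

start=A accept=I A-x->B A-y->C B-x->C B-y->D C-x->C C-y->C D-x->E D-y->C E-x->F E-y->G F-x->F F-y->H G-x->E G-y->I H-x->E H-y->H I-x->E I-y->H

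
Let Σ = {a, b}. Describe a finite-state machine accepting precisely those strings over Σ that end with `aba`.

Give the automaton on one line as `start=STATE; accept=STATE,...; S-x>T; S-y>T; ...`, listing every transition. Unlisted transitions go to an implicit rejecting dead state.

Remember how much of `aba` the current input suffix matches. State S0 means no match yet; S1 means the last symbol is `a`; S2 means the last 2 symbols are `ab`; S3 means the last 3 symbols are `aba`. Only S3 accepts. On a mismatch, fall back to the longest proper suffix that is still a prefix of `aba`.
With 4 states:
        a   b  
>  S0   S1  S0 
   S1   S1  S2 
   S2   S3  S0 
 * S3   S1  S2 
(> = start, * = accepting)

start=S0; accept=S3; S0-a>S1; S0-b>S0; S1-a>S1; S1-b>S2; S2-a>S3; S2-b>S0; S3-a>S1; S3-b>S2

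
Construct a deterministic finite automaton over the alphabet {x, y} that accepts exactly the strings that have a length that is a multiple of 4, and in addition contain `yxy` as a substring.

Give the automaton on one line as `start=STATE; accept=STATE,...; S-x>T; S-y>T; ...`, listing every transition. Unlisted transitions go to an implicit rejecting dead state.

Run two small machines in parallel and take their product. One (4 states) tracks the input length modulo 4; the other (4 states) tracks whether and how much of `yxy` has been seen. Each combined state is a pair, one component from each; accept when both components accept.
16 states suffice.
          x    y  
>  q0     q1   q2 
   q1     q3   q4 
   q2     q5   q4 
   q3     q6   q7 
   q4     q8   q7 
   q5     q6   q9 
   q6     q0  q10 
   q7    q11  q10 
   q8     q0  q12 
   q9    q12  q12 
   q10   q13   q2 
   q11    q1  q14 
 * q12   q14  q14 
   q13    q3  q15 
   q14   q15  q15 
   q15    q9   q9 
(> = start, * = accepting)

start=q0; accept=q12; q0-x>q1; q0-y>q2; q1-x>q3; q1-y>q4; q2-x>q5; q2-y>q4; q3-x>q6; q3-y>q7; q4-x>q8; q4-y>q7; q5-x>q6; q5-y>q9; q6-x>q0; q6-y>q10; q7-x>q11; q7-y>q10; q8-x>q0; q8-y>q12; q9-x>q12; q9-y>q12; q10-x>q13; q10-y>q2; q11-x>q1; q11-y>q14; q12-x>q14; q12-y>q14; q13-x>q3; q13-y>q15; q14-x>q15; q14-y>q15; q15-x>q9; q15-y>q9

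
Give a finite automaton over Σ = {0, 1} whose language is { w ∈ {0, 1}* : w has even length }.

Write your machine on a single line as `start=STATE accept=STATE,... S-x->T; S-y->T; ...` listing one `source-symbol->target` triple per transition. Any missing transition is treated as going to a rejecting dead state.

Count input length modulo 2: every symbol advances one step around the cycle S0 → S1 → S0. Accept at S0.
With 2 states:
        0   1  
>* S0   S1  S1 
   S1   S0  S0 
(> = start, * = accepting)

start=S0; accept=S0; S0-0->S1; S0-1->S1; S1-0->S0; S1-1->S0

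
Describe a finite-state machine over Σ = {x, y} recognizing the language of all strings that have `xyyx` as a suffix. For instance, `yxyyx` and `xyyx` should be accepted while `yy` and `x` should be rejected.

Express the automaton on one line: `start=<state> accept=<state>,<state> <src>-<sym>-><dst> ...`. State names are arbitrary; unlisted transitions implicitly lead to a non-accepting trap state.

Let each state record the length of the longest suffix of the input read so far that is also a prefix of `xyyx`. q1 means the last symbol is `x`; q2 means the last 2 symbols are `xy`; q3 means the last 3 symbols are `xyy`; q4 means the last 4 symbols are `xyyx`. Accept only at q4, where the string currently ends in `xyyx`.
A 5-state machine:
        x   y  
>  q0   q1  q0 
   q1   q1  q2 
   q2   q1  q3 
   q3   q4  q0 
 * q4   q1  q2 
(> = start, * = accepting)

start=q0 accept=q4 q0-x->q1 q0-y->q0 q1-x->q1 q1-y->q2 q2-x->q1 q2-y->q3 q3-x->q4 q3-y->q0 q4-x->q1 q4-y->q2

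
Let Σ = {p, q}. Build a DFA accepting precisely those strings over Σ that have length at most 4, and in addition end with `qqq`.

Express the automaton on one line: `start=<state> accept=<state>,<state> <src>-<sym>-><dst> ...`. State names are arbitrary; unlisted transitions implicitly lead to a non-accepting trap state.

start=A accept=H,I A-p->B A-q->C B-p->D B-q->E C-p->D C-q->F D-p->D D-q->D E-p->D E-q->G F-p->D F-q->H G-p->D G-q->I H-p->D H-q->I I-p->D I-q->D

Run two small machines in parallel and take their product. One (6 states) tracks the input length, saturating at 5; the other (4 states) tracks how much of the suffix `qqq` has currently been matched. Each combined state is a pair, one component from each; accept when both components accept. Equivalent product states are then merged.
With 9 states:
       p  q 
>  A   B  C 
   B   D  E 
   C   D  F 
   D   D  D 
   E   D  G 
   F   D  H 
   G   D  I 
 * H   D  I 
 * I   D  D 
(> = start, * = accepting)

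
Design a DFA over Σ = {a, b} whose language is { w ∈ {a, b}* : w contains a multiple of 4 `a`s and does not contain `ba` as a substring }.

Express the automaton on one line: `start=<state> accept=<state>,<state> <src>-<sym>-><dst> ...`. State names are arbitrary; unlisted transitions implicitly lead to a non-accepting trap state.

Build one automaton per condition and run them in lockstep. The first has 4 states tracking the count of `a`s modulo 4; the second has 3 states tracking partial matches of the forbidden pattern `ba`. A product state is a pair (one from each), accepting exactly when both do. Equivalent product states are then merged.
With 6 states:
        a   b  
>* S0   S1  S2 
   S1   S3  S4 
 * S2   S4  S2 
   S3   S5  S4 
   S4   S4  S4 
   S5   S0  S4 
(> = start, * = accepting)

start=S0 accept=S0,S2 S0-a->S1 S0-b->S2 S1-a->S3 S1-b->S4 S2-a->S4 S2-b->S2 S3-a->S5 S3-b->S4 S4-a->S4 S4-b->S4 S5-a->S0 S5-b->S4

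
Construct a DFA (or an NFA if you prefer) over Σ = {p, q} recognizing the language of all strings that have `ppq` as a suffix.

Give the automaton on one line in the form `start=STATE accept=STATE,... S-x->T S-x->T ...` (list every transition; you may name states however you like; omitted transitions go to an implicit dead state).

Let each state record the length of the longest suffix of the input read so far that is also a prefix of `ppq`. B means the last symbol is `p`; C means the last 2 symbols are `pp`; D means the last 3 symbols are `ppq`. Accept only at D, where the string currently ends in `ppq`.
A 4-state machine:
       p  q 
>  A   B  A 
   B   C  A 
   C   C  D 
 * D   B  A 
(> = start, * = accepting)

start=A accept=D A-p->B A-q->A B-p->C B-q->A C-p->C C-q->D D-p->B D-q->A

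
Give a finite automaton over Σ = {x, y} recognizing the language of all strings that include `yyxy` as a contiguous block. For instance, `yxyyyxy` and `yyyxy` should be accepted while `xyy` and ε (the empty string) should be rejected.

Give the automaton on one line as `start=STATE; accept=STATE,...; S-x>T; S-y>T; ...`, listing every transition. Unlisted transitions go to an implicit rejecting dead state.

start=q0; accept=q4; q0-x>q0; q0-y>q1; q1-x>q0; q1-y>q2; q2-x>q3; q2-y>q2; q3-x>q0; q3-y>q4; q4-x>q4; q4-y>q4

Track how much of `yyxy` has been matched so far: state q0 is no progress, q4 is the absorbing accept state reached once `yyxy` has occurred. Intermediate states record partial matches; on a mismatch, fall back to the longest reusable overlap.
A 5-state machine:
        x   y  
>  q0   q0  q1 
   q1   q0  q2 
   q2   q3  q2 
   q3   q0  q4 
 * q4   q4  q4 
(> = start, * = accepting)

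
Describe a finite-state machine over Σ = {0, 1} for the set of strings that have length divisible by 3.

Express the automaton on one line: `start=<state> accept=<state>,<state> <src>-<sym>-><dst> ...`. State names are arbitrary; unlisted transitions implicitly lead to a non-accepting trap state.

Only the length mod 3 matters, so use a 3-cycle: from any state, every input symbol moves to the next state, wrapping s2 back to s0. Mark s0 accepting.
A 3-state machine:
        0   1  
>* s0   s1  s1 
   s1   s2  s2 
   s2   s0  s0 
(> = start, * = accepting)

start=s0 accept=s0 s0-0->s1 s0-1->s1 s1-0->s2 s1-1->s2 s2-0->s0 s2-1->s0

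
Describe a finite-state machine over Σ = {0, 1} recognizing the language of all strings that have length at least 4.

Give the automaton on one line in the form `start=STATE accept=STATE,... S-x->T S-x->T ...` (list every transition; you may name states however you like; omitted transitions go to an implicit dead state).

We only need to distinguish lengths 0, 1, …, 4, and '>4'. Chain s0 → s1 → s2 → s3 → s4 → s5 on every symbol, with s5 looping. Accepting states: {s4, s5}.
        0   1  
>  s0   s1  s1 
   s1   s2  s2 
   s2   s3  s3 
   s3   s4  s4 
 * s4   s5  s5 
 * s5   s5  s5 
(> = start, * = accepting)

start=s0 accept=s4,s5 s0-0->s1 s0-1->s1 s1-0->s2 s1-1->s2 s2-0->s3 s2-1->s3 s3-0->s4 s3-1->s4 s4-0->s5 s4-1->s5 s5-0->s5 s5-1->s5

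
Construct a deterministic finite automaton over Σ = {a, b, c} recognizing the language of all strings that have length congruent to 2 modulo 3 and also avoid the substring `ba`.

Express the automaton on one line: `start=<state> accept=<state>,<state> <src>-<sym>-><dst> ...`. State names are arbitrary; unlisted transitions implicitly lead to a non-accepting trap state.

start=s0 accept=s3,s4 s0-a->s1 s0-b->s2 s0-c->s1 s1-a->s3 s1-b->s4 s1-c->s3 s2-a->s5 s2-b->s4 s2-c->s3 s3-a->s0 s3-b->s6 s3-c->s0 s4-a->s5 s4-b->s6 s4-c->s0 s5-a->s5 s5-b->s5 s5-c->s5 s6-a->s5 s6-b->s2 s6-c->s1

Build one automaton per condition and run them in lockstep. The first has 3 states tracking the input length modulo 3; the second has 3 states tracking partial matches of the forbidden pattern `ba`. A product state is a pair (one from each), accepting exactly when both do. Minimizing collapses redundant product states.
        a   b   c  
>  s0   s1  s2  s1 
   s1   s3  s4  s3 
   s2   s5  s4  s3 
 * s3   s0  s6  s0 
 * s4   s5  s6  s0 
   s5   s5  s5  s5 
   s6   s5  s2  s1 
(> = start, * = accepting)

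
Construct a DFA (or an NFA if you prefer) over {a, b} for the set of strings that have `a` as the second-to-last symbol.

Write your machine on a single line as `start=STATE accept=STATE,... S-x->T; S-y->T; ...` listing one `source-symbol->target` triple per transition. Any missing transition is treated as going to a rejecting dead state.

start=S0; accept=S3,S4; S0-a->S1; S0-b->S2; S1-a->S3; S1-b->S4; S2-a->S5; S2-b->S6; S3-a->S3; S3-b->S4; S4-a->S5; S4-b->S6; S5-a->S3; S5-b->S4; S6-a->S5; S6-b->S6

A DFA must remember the last 2 symbols (since which symbol is second-to-last isn't known until the input ends). Use one state per possible window of the last ≤2 symbols; accept from those whose window starts with `a`.
A 7-state machine:
        a   b  
>  S0   S1  S2 
   S1   S3  S4 
   S2   S5  S6 
 * S3   S3  S4 
 * S4   S5  S6 
   S5   S3  S4 
   S6   S5  S6 
(> = start, * = accepting)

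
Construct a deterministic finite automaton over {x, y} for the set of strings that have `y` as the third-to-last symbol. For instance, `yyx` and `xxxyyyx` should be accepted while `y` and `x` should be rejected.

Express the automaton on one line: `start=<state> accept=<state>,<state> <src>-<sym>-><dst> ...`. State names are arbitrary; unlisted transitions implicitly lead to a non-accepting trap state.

A DFA must remember the last 3 symbols (since which symbol is third-to-last isn't known until the input ends). Use one state per possible window of the last ≤3 symbols; accept from those whose window starts with `y`.
With 15 states:
          x    y  
>  s0     s1   s2 
   s1     s3   s4 
   s2     s5   s6 
   s3     s7   s8 
   s4     s9  s10 
   s5    s11  s12 
   s6    s13  s14 
   s7     s7   s8 
   s8     s9  s10 
   s9    s11  s12 
   s10   s13  s14 
 * s11    s7   s8 
 * s12    s9  s10 
 * s13   s11  s12 
 * s14   s13  s14 
(> = start, * = accepting)

start=s0 accept=s11,s12,s13,s14 s0-x->s1 s0-y->s2 s1-x->s3 s1-y->s4 s2-x->s5 s2-y->s6 s3-x->s7 s3-y->s8 s4-x->s9 s4-y->s10 s5-x->s11 s5-y->s12 s6-x->s13 s6-y->s14 s7-x->s7 s7-y->s8 s8-x->s9 s8-y->s10 s9-x->s11 s9-y->s12 s10-x->s13 s10-y->s14 s11-x->s7 s11-y->s8 s12-x->s9 s12-y->s10 s13-x->s11 s13-y->s12 s14-x->s13 s14-y->s14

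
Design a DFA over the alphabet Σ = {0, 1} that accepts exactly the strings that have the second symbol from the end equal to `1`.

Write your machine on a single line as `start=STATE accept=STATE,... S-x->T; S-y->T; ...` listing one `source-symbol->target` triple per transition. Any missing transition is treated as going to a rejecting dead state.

start=q0; accept=q5,q6; q0-0->q1; q0-1->q2; q1-0->q3; q1-1->q4; q2-0->q5; q2-1->q6; q3-0->q3; q3-1->q4; q4-0->q5; q4-1->q6; q5-0->q3; q5-1->q4; q6-0->q5; q6-1->q6

A DFA must remember the last 2 symbols (since which symbol is second-to-last isn't known until the input ends). Use one state per possible window of the last ≤2 symbols; accept from those whose window starts with `1`.
A 7-state machine:
        0   1  
>  q0   q1  q2 
   q1   q3  q4 
   q2   q5  q6 
   q3   q3  q4 
   q4   q5  q6 
 * q5   q3  q4 
 * q6   q5  q6 
(> = start, * = accepting)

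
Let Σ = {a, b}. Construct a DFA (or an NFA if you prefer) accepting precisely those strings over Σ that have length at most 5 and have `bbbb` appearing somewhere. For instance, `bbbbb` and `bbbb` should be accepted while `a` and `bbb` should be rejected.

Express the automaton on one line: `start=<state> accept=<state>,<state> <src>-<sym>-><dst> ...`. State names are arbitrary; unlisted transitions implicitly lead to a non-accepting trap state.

start=q0 accept=q9,q10 q0-a->q1 q0-b->q2 q1-a->q3 q1-b->q4 q2-a->q3 q2-b->q5 q3-a->q3 q3-b->q3 q4-a->q3 q4-b->q6 q5-a->q3 q5-b->q7 q6-a->q3 q6-b->q8 q7-a->q3 q7-b->q9 q8-a->q3 q8-b->q10 q9-a->q10 q9-b->q10 q10-a->q3 q10-b->q3

Handle the two conditions separately and then intersect. One (7 states) tracks the input length, saturating at 6; the other (5 states) tracks whether and how much of `bbbb` has been seen. Each combined state is a pair, one component from each; accept when both components accept. Equivalent product states are then merged.
An 11-state machine:
          a    b  
>  q0     q1   q2 
   q1     q3   q4 
   q2     q3   q5 
   q3     q3   q3 
   q4     q3   q6 
   q5     q3   q7 
   q6     q3   q8 
   q7     q3   q9 
   q8     q3  q10 
 * q9    q10  q10 
 * q10    q3   q3 
(> = start, * = accepting)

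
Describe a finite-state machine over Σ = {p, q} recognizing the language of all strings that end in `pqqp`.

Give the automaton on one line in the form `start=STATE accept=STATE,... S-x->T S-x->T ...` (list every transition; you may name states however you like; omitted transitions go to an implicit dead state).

start=A accept=E A-p->B A-q->A B-p->B B-q->C C-p->B C-q->D D-p->E D-q->A E-p->B E-q->C

Let each state record the length of the longest suffix of the input read so far that is also a prefix of `pqqp`. B means the last symbol is `p`; C means the last 2 symbols are `pq`; D means the last 3 symbols are `pqq`; E means the last 4 symbols are `pqqp`. Accept only at E, where the string currently ends in `pqqp`.
5 states suffice.
       p  q 
>  A   B  A 
   B   B  C 
   C   B  D 
   D   E  A 
 * E   B  C 
(> = start, * = accepting)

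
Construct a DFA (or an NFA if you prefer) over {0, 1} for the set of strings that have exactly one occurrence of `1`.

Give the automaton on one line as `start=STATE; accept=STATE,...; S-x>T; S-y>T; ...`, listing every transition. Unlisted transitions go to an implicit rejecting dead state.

start=A; accept=B; A-0>A; A-1>B; B-0>B; B-1>C; C-0>C; C-1>C

Count `1`s, saturating at 2: state A means no `1` yet, B means one `1` seen, C means more than one. Each `1` increments (capped at C); other symbols loop. Accept from {B}.
A 3-state machine:
       0  1 
>  A   A  B 
 * B   B  C 
   C   C  C 
(> = start, * = accepting)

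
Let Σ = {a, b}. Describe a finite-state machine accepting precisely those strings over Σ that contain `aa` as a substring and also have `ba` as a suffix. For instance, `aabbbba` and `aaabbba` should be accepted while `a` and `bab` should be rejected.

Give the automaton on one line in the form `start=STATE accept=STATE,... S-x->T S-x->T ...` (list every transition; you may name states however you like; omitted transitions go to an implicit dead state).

Build one automaton per condition and run them in lockstep. One (3 states) tracks whether and how much of `aa` has been seen; the other (3 states) tracks how much of the suffix `ba` has currently been matched. Each combined state is a pair, one component from each; accept when both components accept. Minimizing collapses redundant product states.
        a   b  
>  q0   q1  q0 
   q1   q2  q0 
   q2   q2  q3 
   q3   q4  q3 
 * q4   q2  q3 
(> = start, * = accepting)

start=q0 accept=q4 q0-a->q1 q0-b->q0 q1-a->q2 q1-b->q0 q2-a->q2 q2-b->q3 q3-a->q4 q3-b->q3 q4-a->q2 q4-b->q3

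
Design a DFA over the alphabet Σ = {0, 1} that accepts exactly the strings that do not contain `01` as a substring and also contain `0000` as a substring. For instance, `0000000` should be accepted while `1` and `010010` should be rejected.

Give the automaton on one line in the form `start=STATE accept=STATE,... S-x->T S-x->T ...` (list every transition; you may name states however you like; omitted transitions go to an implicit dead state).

start=s0 accept=s5 s0-0->s1 s0-1->s0 s1-0->s2 s1-1->s3 s2-0->s4 s2-1->s3 s3-0->s3 s3-1->s3 s4-0->s5 s4-1->s3 s5-0->s5 s5-1->s3

Run two small machines in parallel and take their product. The first has 3 states tracking partial matches of the forbidden pattern `01`; the second has 5 states tracking whether and how much of `0000` has been seen. A product state is a pair (one from each), accepting exactly when both do. Equivalent product states are then merged.
A 6-state machine:
        0   1  
>  s0   s1  s0 
   s1   s2  s3 
   s2   s4  s3 
   s3   s3  s3 
   s4   s5  s3 
 * s5   s5  s3 
(> = start, * = accepting)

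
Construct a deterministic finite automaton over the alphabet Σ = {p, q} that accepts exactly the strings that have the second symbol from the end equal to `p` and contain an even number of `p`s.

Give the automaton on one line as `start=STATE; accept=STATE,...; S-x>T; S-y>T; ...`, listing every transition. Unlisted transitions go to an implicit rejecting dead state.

start=S0; accept=S3,S8; S0-p>S1; S0-q>S2; S1-p>S3; S1-q>S4; S2-p>S5; S2-q>S6; S3-p>S7; S3-q>S8; S4-p>S9; S4-q>S10; S5-p>S3; S5-q>S4; S6-p>S5; S6-q>S6; S7-p>S3; S7-q>S4; S8-p>S5; S8-q>S6; S9-p>S7; S9-q>S8; S10-p>S9; S10-q>S10

Handle the two conditions separately and then intersect. One (7 states) tracks the last 2 symbols read; the other (2 states) tracks the count of `p`s modulo 2. Each combined state is a pair, one component from each; accept when both components accept.
With 11 states:
          p    q  
>  S0     S1   S2 
   S1     S3   S4 
   S2     S5   S6 
 * S3     S7   S8 
   S4     S9  S10 
   S5     S3   S4 
   S6     S5   S6 
   S7     S3   S4 
 * S8     S5   S6 
   S9     S7   S8 
   S10    S9  S10 
(> = start, * = accepting)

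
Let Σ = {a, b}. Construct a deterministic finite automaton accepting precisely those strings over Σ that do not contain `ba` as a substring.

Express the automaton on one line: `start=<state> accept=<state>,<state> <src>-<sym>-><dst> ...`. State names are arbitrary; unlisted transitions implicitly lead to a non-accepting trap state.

start=q0 accept=q0,q1 q0-a->q0 q0-b->q1 q1-a->q2 q1-b->q1 q2-a->q2 q2-b->q2

This is the complement of 'contains `ba`'. Use the same substring-matching states — q0 through q2 holding how much of `ba` has just been matched — but flip the accepting set: everything except the trap q2 accepts.
A 3-state machine:
        a   b  
>* q0   q0  q1 
 * q1   q2  q1 
   q2   q2  q2 
(> = start, * = accepting)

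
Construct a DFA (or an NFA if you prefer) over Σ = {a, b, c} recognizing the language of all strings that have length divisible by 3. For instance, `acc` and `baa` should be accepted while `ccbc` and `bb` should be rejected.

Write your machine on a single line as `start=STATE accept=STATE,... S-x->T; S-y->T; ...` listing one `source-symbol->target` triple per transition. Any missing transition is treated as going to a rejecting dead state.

start=q0; accept=q0; q0-a->q1; q0-b->q1; q0-c->q1; q1-a->q2; q1-b->q2; q1-c->q2; q2-a->q0; q2-b->q0; q2-c->q0

Only the length mod 3 matters, so use a 3-cycle: from any state, every input symbol moves to the next state, wrapping q2 back to q0. Mark q0 accepting.
3 states suffice.
        a   b   c  
>* q0   q1  q1  q1 
   q1   q2  q2  q2 
   q2   q0  q0  q0 
(> = start, * = accepting)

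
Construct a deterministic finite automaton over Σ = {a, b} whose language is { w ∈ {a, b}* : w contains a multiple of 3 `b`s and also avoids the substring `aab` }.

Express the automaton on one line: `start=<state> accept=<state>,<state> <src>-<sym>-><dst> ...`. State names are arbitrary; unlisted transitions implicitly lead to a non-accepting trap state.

start=q0 accept=q0,q1,q3 q0-a->q1 q0-b->q2 q1-a->q3 q1-b->q2 q2-a->q4 q2-b->q5 q3-a->q3 q3-b->q6 q4-a->q6 q4-b->q5 q5-a->q7 q5-b->q0 q6-a->q6 q6-b->q6 q7-a->q6 q7-b->q0

Handle the two conditions separately and then intersect. One (3 states) tracks the count of `b`s modulo 3; the other (4 states) tracks partial matches of the forbidden pattern `aab`. Each combined state is a pair, one component from each; accept when both components accept. Equivalent product states are then merged.
With 8 states:
        a   b  
>* q0   q1  q2 
 * q1   q3  q2 
   q2   q4  q5 
 * q3   q3  q6 
   q4   q6  q5 
   q5   q7  q0 
   q6   q6  q6 
   q7   q6  q0 
(> = start, * = accepting)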